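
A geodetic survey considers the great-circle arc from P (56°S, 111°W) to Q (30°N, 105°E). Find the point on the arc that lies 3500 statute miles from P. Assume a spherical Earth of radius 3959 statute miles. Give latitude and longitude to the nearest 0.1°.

≈ (48.2°S, 161.4°E)

Convert each endpoint to a unit vector on the sphere (x = cos φ cos λ, y = cos φ sin λ, z = sin φ).
The central angle between the endpoints is δ = arccos(p₁·p₂) ≈ 2.509 rad (143.7°). The total great-circle distance is δ·R ≈ 2.509 × 3959 ≈ 9932 mi, so the target fraction is f = 3500/9932 ≈ 0.352.
Interpolate at f ≈ 0.352 with slerp weights a = sin((1−f)δ)/sin δ ≈ 1.688, b = sin(fδ)/sin δ ≈ 1.307.
p = a·p₁ + b·p₂ ≈ (-0.631, 0.212, -0.746); φ = arcsin(p_z) ≈ -48.23°, λ = atan2(p_y, p_x) ≈ 161.41°.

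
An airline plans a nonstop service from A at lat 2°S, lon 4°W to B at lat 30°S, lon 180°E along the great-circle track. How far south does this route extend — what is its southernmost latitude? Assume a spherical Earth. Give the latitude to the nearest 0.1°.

≈ 83.5°S

The great circle lies in the plane with unit normal n̂ = (p₁ × p₂)/|p₁ × p₂|.
Here n̂_z ≈ -0.113; the vertex latitude is φ_max = arccos|n̂_z| ≈ 83.5°.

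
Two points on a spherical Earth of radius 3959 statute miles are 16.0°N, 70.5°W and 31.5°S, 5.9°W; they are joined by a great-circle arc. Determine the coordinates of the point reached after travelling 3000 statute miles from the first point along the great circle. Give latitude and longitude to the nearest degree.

Convert each endpoint to a unit vector on the sphere (x = cos φ cos λ, y = cos φ sin λ, z = sin φ).
The central angle between the endpoints is δ = arccos(p₁·p₂) ≈ 1.362 rad (78.0°). The total great-circle distance is δ·R ≈ 1.362 × 3959 ≈ 5391 mi, so the target fraction is f = 3000/5391 ≈ 0.556.
Interpolate at f ≈ 0.556 with slerp weights a = sin((1−f)δ)/sin δ ≈ 0.581, b = sin(fδ)/sin δ ≈ 0.703.
p = a·p₁ + b·p₂ ≈ (0.782, -0.588, -0.207); φ = arcsin(p_z) ≈ -11.95°, λ = atan2(p_y, p_x) ≈ -36.92°.

≈ 12°S, 37°W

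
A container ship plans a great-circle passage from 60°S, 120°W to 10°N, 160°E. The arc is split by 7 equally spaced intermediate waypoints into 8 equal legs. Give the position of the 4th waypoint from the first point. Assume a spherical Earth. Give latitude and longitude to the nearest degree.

≈ 30°S, 175°W

Convert each endpoint to a unit vector on the sphere (x = cos φ cos λ, y = cos φ sin λ, z = sin φ).
The central angle between the endpoints is δ = arccos(p₁·p₂) ≈ 1.636 rad (93.7°).
Interpolate at f = 4/8 with slerp weights a = sin((1−f)δ)/sin δ ≈ 0.731, b = sin(fδ)/sin δ ≈ 0.731.
p = a·p₁ + b·p₂ ≈ (-0.859, -0.070, -0.506); φ = arcsin(p_z) ≈ -30.42°, λ = atan2(p_y, p_x) ≈ -175.32°.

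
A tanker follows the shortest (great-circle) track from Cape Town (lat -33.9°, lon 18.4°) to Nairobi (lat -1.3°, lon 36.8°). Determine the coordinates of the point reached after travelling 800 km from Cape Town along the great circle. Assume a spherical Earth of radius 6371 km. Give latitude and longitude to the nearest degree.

≈ lat -28°, lon 23°

The haversine formula gives a central angle δ ≈ 0.643 rad (36.9°) between the endpoints. The total great-circle distance is δ·R ≈ 0.643 × 6371 ≈ 4099 km, so the target fraction is f = 800/4099 ≈ 0.195.
Interpolate at f ≈ 0.195 with slerp weights a = sin((1−f)δ)/sin δ ≈ 0.825, b = sin(fδ)/sin δ ≈ 0.209.
p = a·p₁ + b·p₂ ≈ (0.817, 0.341, -0.465); φ = arcsin(p_z) ≈ -27.71°, λ = atan2(p_y, p_x) ≈ 22.67°.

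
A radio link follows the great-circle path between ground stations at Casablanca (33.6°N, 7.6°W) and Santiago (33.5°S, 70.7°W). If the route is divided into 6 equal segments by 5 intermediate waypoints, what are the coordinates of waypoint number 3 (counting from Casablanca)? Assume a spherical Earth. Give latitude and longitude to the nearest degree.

Convert each endpoint to a unit vector on the sphere (x = cos φ cos λ, y = cos φ sin λ, z = sin φ).
The central angle between the endpoints is δ = arccos(p₁·p₂) ≈ 1.562 rad (89.5°).
Interpolate at f = 3/6 with slerp weights a = sin((1−f)δ)/sin δ ≈ 0.704, b = sin(fδ)/sin δ ≈ 0.704.
p = a·p₁ + b·p₂ ≈ (0.775, -0.632, 0.001); φ = arcsin(p_z) ≈ 0.06°, λ = atan2(p_y, p_x) ≈ -39.17°.

≈ (0°N, 39°W)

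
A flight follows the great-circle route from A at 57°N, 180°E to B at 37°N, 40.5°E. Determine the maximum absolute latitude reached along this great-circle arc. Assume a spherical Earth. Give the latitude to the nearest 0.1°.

The great circle lies in the plane with unit normal n̂ = (p₁ × p₂)/|p₁ × p₂|.
Here n̂_z ≈ -0.287; the vertex latitude is φ_max = arccos|n̂_z| ≈ 73.3°.
Check via Clairaut: cos φ_max = |cos φ₁| · sin C = cos(57.0°)·sin(31.8°) ≈ 0.287, again giving ≈ 73.3°.

≈ 73.3°N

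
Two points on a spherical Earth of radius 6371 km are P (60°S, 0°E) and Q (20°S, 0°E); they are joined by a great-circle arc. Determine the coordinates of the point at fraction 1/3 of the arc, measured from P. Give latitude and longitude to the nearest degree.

Convert each endpoint to a unit vector on the sphere (x = cos φ cos λ, y = cos φ sin λ, z = sin φ).
The central angle between the endpoints is δ = arccos(p₁·p₂) ≈ 0.698 rad (40.0°).
Interpolate at f = 1/3 with slerp weights a = sin((1−f)δ)/sin δ ≈ 0.698, b = sin(fδ)/sin δ ≈ 0.359.
p = a·p₁ + b·p₂ ≈ (0.686, 0.000, -0.727); φ = arcsin(p_z) ≈ -46.67°, λ = atan2(p_y, p_x) ≈ 0.00°.

≈ (47°S, 0°E)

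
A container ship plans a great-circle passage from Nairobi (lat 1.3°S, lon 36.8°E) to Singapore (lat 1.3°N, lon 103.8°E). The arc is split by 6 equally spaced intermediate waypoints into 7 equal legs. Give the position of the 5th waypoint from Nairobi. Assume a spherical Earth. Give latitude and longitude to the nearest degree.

Convert each endpoint to a unit vector on the sphere (x = cos φ cos λ, y = cos φ sin λ, z = sin φ).
The central angle between the endpoints is δ = arccos(p₁·p₂) ≈ 1.170 rad (67.0°).
Interpolate at f = 5/7 with slerp weights a = sin((1−f)δ)/sin δ ≈ 0.356, b = sin(fδ)/sin δ ≈ 0.806.
p = a·p₁ + b·p₂ ≈ (0.093, 0.996, 0.010); φ = arcsin(p_z) ≈ 0.58°, λ = atan2(p_y, p_x) ≈ 84.66°.

≈ lat 1°N, lon 85°E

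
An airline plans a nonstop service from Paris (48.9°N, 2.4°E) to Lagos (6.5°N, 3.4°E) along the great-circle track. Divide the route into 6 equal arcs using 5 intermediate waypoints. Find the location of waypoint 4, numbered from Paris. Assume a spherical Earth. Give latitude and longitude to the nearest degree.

Convert each endpoint to a unit vector on the sphere (x = cos φ cos λ, y = cos φ sin λ, z = sin φ).
The central angle between the endpoints is δ = arccos(p₁·p₂) ≈ 0.740 rad (42.4°).
Interpolate at f = 4/6 with slerp weights a = sin((1−f)δ)/sin δ ≈ 0.362, b = sin(fδ)/sin δ ≈ 0.702.
p = a·p₁ + b·p₂ ≈ (0.934, 0.051, 0.352); φ = arcsin(p_z) ≈ 20.63°, λ = atan2(p_y, p_x) ≈ 3.15°.

≈ 21°N, 3°E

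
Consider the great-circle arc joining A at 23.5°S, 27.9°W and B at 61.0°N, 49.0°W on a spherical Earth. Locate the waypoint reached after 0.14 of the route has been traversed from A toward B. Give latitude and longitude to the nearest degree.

≈ 12°S, 30°W

The haversine formula gives a central angle δ ≈ 1.505 rad (86.2°) between the endpoints.
Interpolate at f = 0.14 with slerp weights a = sin((1−f)δ)/sin δ ≈ 0.964, b = sin(fδ)/sin δ ≈ 0.210.
p = a·p₁ + b·p₂ ≈ (0.848, -0.490, -0.201); φ = arcsin(p_z) ≈ -11.60°, λ = atan2(p_y, p_x) ≈ -30.04°.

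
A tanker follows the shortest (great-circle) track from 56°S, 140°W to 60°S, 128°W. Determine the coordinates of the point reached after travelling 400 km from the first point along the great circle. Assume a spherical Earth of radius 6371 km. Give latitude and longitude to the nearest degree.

≈ 58°S, 135°W

Write both endpoints as unit vectors p₁, p₂ with components (cos φ cos λ, cos φ sin λ, sin φ).
The central angle between the endpoints is δ = arccos(p₁·p₂) ≈ 0.131 rad (7.5°). The total great-circle distance is δ·R ≈ 0.131 × 6371 ≈ 834 km, so the target fraction is f = 400/834 ≈ 0.480.
Interpolate at f ≈ 0.480 with slerp weights a = sin((1−f)δ)/sin δ ≈ 0.521, b = sin(fδ)/sin δ ≈ 0.481.
p = a·p₁ + b·p₂ ≈ (-0.371, -0.377, -0.849); φ = arcsin(p_z) ≈ -58.06°, λ = atan2(p_y, p_x) ≈ -134.58°.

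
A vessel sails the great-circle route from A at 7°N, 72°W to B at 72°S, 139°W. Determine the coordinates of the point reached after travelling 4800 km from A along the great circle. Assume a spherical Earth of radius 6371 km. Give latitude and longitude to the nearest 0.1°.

≈ 34.2°S, 85.6°W

Convert each endpoint to a unit vector on the sphere (x = cos φ cos λ, y = cos φ sin λ, z = sin φ).
The central angle between the endpoints is δ = arccos(p₁·p₂) ≈ 1.567 rad (89.8°). The total great-circle distance is δ·R ≈ 1.567 × 6371 ≈ 9982 km, so the target fraction is f = 4800/9982 ≈ 0.481.
Interpolate at f ≈ 0.481 with slerp weights a = sin((1−f)δ)/sin δ ≈ 0.727, b = sin(fδ)/sin δ ≈ 0.684.
p = a·p₁ + b·p₂ ≈ (0.063, -0.825, -0.562); φ = arcsin(p_z) ≈ -34.20°, λ = atan2(p_y, p_x) ≈ -85.61°.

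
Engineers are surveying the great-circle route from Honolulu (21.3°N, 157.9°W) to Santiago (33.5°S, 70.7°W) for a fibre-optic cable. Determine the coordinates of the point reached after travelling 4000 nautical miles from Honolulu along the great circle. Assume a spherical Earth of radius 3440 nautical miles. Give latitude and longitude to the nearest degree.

≈ (18°S, 103°W)

From cos δ = sin φ₁ sin φ₂ + cos φ₁ cos φ₂ cos Δλ, the central angle is δ ≈ 1.734 rad (99.4°). The total great-circle distance is δ·R ≈ 1.734 × 3440 ≈ 5965 nmi, so the target fraction is f = 4000/5965 ≈ 0.671.
Interpolate at f ≈ 0.671 with slerp weights a = sin((1−f)δ)/sin δ ≈ 0.548, b = sin(fδ)/sin δ ≈ 0.930.
p = a·p₁ + b·p₂ ≈ (-0.217, -0.924, -0.314); φ = arcsin(p_z) ≈ -18.32°, λ = atan2(p_y, p_x) ≈ -103.19°.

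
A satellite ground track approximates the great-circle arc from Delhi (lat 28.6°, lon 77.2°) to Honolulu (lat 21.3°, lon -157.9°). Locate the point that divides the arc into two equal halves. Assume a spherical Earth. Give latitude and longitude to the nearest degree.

≈ lat 45°, lon 143°

The haversine formula gives a central angle δ ≈ 1.869 rad (107.1°) between the endpoints.
Interpolate at f = 1/2 with slerp weights a = sin((1−f)δ)/sin δ ≈ 0.842, b = sin(fδ)/sin δ ≈ 0.842.
p = a·p₁ + b·p₂ ≈ (-0.563, 0.426, 0.709); φ = arcsin(p_z) ≈ 45.12°, λ = atan2(p_y, p_x) ≈ 142.91°.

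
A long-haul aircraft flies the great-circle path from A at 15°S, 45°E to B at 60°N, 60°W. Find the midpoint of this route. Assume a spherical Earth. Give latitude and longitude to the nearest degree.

Write both endpoints as unit vectors p₁, p₂ with components (cos φ cos λ, cos φ sin λ, sin φ).
The central angle between the endpoints is δ = arccos(p₁·p₂) ≈ 1.927 rad (110.4°).
Interpolate at f = 1/2 with slerp weights a = sin((1−f)δ)/sin δ ≈ 0.876, b = sin(fδ)/sin δ ≈ 0.876.
p = a·p₁ + b·p₂ ≈ (0.818, 0.219, 0.532); φ = arcsin(p_z) ≈ 32.15°, λ = atan2(p_y, p_x) ≈ 15.00°.

≈ 32°N, 15°E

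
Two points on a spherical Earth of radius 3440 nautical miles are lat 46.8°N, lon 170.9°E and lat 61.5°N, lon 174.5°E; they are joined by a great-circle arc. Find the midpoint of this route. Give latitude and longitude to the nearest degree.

≈ lat 54°N, lon 172°E

Write both endpoints as unit vectors p₁, p₂ with components (cos φ cos λ, cos φ sin λ, sin φ).
The central angle between the endpoints is δ = arccos(p₁·p₂) ≈ 0.259 rad (14.8°).
Interpolate at f = 1/2 with slerp weights a = sin((1−f)δ)/sin δ ≈ 0.504, b = sin(fδ)/sin δ ≈ 0.504.
p = a·p₁ + b·p₂ ≈ (-0.580, 0.078, 0.811); φ = arcsin(p_z) ≈ 54.16°, λ = atan2(p_y, p_x) ≈ 172.38°.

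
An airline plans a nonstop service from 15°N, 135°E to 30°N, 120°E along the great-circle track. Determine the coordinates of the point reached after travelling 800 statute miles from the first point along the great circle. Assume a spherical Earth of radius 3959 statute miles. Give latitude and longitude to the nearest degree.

≈ 24°N, 127°E

The haversine formula gives a central angle δ ≈ 0.356 rad (20.4°) between the endpoints. The total great-circle distance is δ·R ≈ 0.356 × 3959 ≈ 1408 mi, so the target fraction is f = 800/1408 ≈ 0.568.
Interpolate at f ≈ 0.568 with slerp weights a = sin((1−f)δ)/sin δ ≈ 0.439, b = sin(fδ)/sin δ ≈ 0.576.
p = a·p₁ + b·p₂ ≈ (-0.550, 0.732, 0.402); φ = arcsin(p_z) ≈ 23.70°, λ = atan2(p_y, p_x) ≈ 126.89°.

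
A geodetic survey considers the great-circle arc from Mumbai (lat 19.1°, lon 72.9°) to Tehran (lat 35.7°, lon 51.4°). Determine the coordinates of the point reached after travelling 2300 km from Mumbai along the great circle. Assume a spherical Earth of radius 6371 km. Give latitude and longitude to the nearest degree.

≈ lat 33°, lon 56°

The haversine formula gives a central angle δ ≈ 0.440 rad (25.2°) between the endpoints. The total great-circle distance is δ·R ≈ 0.440 × 6371 ≈ 2801 km, so the target fraction is f = 2300/2801 ≈ 0.821.
Interpolate at f ≈ 0.821 with slerp weights a = sin((1−f)δ)/sin δ ≈ 0.184, b = sin(fδ)/sin δ ≈ 0.830.
p = a·p₁ + b·p₂ ≈ (0.472, 0.693, 0.545); φ = arcsin(p_z) ≈ 33.00°, λ = atan2(p_y, p_x) ≈ 55.77°.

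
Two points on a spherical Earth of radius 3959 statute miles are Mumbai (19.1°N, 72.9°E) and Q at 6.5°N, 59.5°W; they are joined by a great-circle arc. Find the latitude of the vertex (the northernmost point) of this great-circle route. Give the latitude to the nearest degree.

≈ 30°N

The great circle lies in the plane with unit normal n̂ = (p₁ × p₂)/|p₁ × p₂|.
Here n̂_z ≈ -0.863; the vertex latitude is φ_max = arccos|n̂_z| ≈ 30.3°.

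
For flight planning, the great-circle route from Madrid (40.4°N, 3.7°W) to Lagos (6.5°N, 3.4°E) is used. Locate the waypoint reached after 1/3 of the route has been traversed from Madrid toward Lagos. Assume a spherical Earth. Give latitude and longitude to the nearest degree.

≈ 29°N, 1°W

Write both endpoints as unit vectors p₁, p₂ with components (cos φ cos λ, cos φ sin λ, sin φ).
The central angle between the endpoints is δ = arccos(p₁·p₂) ≈ 0.602 rad (34.5°).
Interpolate at f = 1/3 with slerp weights a = sin((1−f)δ)/sin δ ≈ 0.690, b = sin(fδ)/sin δ ≈ 0.352.
p = a·p₁ + b·p₂ ≈ (0.873, -0.013, 0.487); φ = arcsin(p_z) ≈ 29.14°, λ = atan2(p_y, p_x) ≈ -0.86°.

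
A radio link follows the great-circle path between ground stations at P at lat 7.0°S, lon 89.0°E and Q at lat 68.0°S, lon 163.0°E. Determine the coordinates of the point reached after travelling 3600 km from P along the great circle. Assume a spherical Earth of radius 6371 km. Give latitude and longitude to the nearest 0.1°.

Write both endpoints as unit vectors p₁, p₂ with components (cos φ cos λ, cos φ sin λ, sin φ).
The central angle between the endpoints is δ = arccos(p₁·p₂) ≈ 1.354 rad (77.6°). The total great-circle distance is δ·R ≈ 1.354 × 6371 ≈ 8624 km, so the target fraction is f = 3600/8624 ≈ 0.417.
Interpolate at f ≈ 0.417 with slerp weights a = sin((1−f)δ)/sin δ ≈ 0.726, b = sin(fδ)/sin δ ≈ 0.548.
p = a·p₁ + b·p₂ ≈ (-0.184, 0.781, -0.597); φ = arcsin(p_z) ≈ -36.65°, λ = atan2(p_y, p_x) ≈ 103.25°.

≈ lat 36.7°S, lon 103.2°E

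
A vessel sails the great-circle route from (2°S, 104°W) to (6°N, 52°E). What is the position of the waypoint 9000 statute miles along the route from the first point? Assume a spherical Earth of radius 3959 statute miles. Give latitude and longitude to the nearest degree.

Convert each endpoint to a unit vector on the sphere (x = cos φ cos λ, y = cos φ sin λ, z = sin φ).
The central angle between the endpoints is δ = arccos(p₁·p₂) ≈ 2.718 rad (155.7°). The total great-circle distance is δ·R ≈ 2.718 × 3959 ≈ 10761 mi, so the target fraction is f = 9000/10761 ≈ 0.836.
Interpolate at f ≈ 0.836 with slerp weights a = sin((1−f)δ)/sin δ ≈ 1.047, b = sin(fδ)/sin δ ≈ 1.857.
p = a·p₁ + b·p₂ ≈ (0.884, 0.440, 0.158); φ = arcsin(p_z) ≈ 9.07°, λ = atan2(p_y, p_x) ≈ 26.48°.

≈ (9°N, 26°E)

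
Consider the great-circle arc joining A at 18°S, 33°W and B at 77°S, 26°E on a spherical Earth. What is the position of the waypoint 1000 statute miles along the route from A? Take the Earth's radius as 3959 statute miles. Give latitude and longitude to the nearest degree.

≈ 32°S, 29°W

Convert each endpoint to a unit vector on the sphere (x = cos φ cos λ, y = cos φ sin λ, z = sin φ).
The central angle between the endpoints is δ = arccos(p₁·p₂) ≈ 1.147 rad (65.7°). The total great-circle distance is δ·R ≈ 1.147 × 3959 ≈ 4541 mi, so the target fraction is f = 1000/4541 ≈ 0.220.
Interpolate at f ≈ 0.220 with slerp weights a = sin((1−f)δ)/sin δ ≈ 0.856, b = sin(fδ)/sin δ ≈ 0.274.
p = a·p₁ + b·p₂ ≈ (0.738, -0.416, -0.532); φ = arcsin(p_z) ≈ -32.11°, λ = atan2(p_y, p_x) ≈ -29.42°.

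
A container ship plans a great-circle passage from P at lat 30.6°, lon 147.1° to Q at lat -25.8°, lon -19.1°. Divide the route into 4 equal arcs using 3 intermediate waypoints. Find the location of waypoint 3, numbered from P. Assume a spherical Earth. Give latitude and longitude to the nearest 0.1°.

The haversine formula gives a central angle δ ≈ 2.914 rad (166.9°) between the endpoints.
Interpolate at f = 3/4 with slerp weights a = sin((1−f)δ)/sin δ ≈ 2.945, b = sin(fδ)/sin δ ≈ 3.615.
p = a·p₁ + b·p₂ ≈ (0.947, 0.312, -0.074); φ = arcsin(p_z) ≈ -4.26°, λ = atan2(p_y, p_x) ≈ 18.23°.

≈ lat -4.3°, lon 18.2°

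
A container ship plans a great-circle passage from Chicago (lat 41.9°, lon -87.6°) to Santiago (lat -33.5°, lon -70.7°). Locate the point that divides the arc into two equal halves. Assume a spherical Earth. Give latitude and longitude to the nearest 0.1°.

≈ lat 4.2°, lon -78.7°

Write both endpoints as unit vectors p₁, p₂ with components (cos φ cos λ, cos φ sin λ, sin φ).
The central angle between the endpoints is δ = arccos(p₁·p₂) ≈ 1.344 rad (77.0°).
Interpolate at f = 1/2 with slerp weights a = sin((1−f)δ)/sin δ ≈ 0.639, b = sin(fδ)/sin δ ≈ 0.639.
p = a·p₁ + b·p₂ ≈ (0.196, -0.978, 0.074); φ = arcsin(p_z) ≈ 4.25°, λ = atan2(p_y, p_x) ≈ -78.67°.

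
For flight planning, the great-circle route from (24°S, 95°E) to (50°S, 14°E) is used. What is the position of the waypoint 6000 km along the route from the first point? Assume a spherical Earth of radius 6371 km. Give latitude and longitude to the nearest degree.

From cos δ = sin φ₁ sin φ₂ + cos φ₁ cos φ₂ cos Δλ, the central angle is δ ≈ 1.156 rad (66.2°). The total great-circle distance is δ·R ≈ 1.156 × 6371 ≈ 7362 km, so the target fraction is f = 6000/7362 ≈ 0.815.
Interpolate at f ≈ 0.815 with slerp weights a = sin((1−f)δ)/sin δ ≈ 0.232, b = sin(fδ)/sin δ ≈ 0.884.
p = a·p₁ + b·p₂ ≈ (0.533, 0.348, -0.771); φ = arcsin(p_z) ≈ -50.47°, λ = atan2(p_y, p_x) ≈ 33.19°.

≈ (50°S, 33°E)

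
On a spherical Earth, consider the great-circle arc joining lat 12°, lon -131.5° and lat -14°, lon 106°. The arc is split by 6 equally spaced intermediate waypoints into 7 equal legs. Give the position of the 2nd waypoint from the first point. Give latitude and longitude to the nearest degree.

Write both endpoints as unit vectors p₁, p₂ with components (cos φ cos λ, cos φ sin λ, sin φ).
The central angle between the endpoints is δ = arccos(p₁·p₂) ≈ 2.165 rad (124.1°).
Interpolate at f = 2/7 with slerp weights a = sin((1−f)δ)/sin δ ≈ 1.207, b = sin(fδ)/sin δ ≈ 0.700.
p = a·p₁ + b·p₂ ≈ (-0.970, -0.231, 0.082); φ = arcsin(p_z) ≈ 4.68°, λ = atan2(p_y, p_x) ≈ -166.59°.

≈ lat 5°, lon -167°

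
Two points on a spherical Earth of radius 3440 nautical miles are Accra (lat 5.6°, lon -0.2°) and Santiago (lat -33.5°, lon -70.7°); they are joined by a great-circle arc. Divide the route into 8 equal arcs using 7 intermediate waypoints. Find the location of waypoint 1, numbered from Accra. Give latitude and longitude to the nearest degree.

Convert each endpoint to a unit vector on the sphere (x = cos φ cos λ, y = cos φ sin λ, z = sin φ).
The central angle between the endpoints is δ = arccos(p₁·p₂) ≈ 1.346 rad (77.1°).
Interpolate at f = 1/8 with slerp weights a = sin((1−f)δ)/sin δ ≈ 0.948, b = sin(fδ)/sin δ ≈ 0.172.
p = a·p₁ + b·p₂ ≈ (0.990, -0.138, -0.002); φ = arcsin(p_z) ≈ -0.13°, λ = atan2(p_y, p_x) ≈ -7.96°.

≈ lat 0°, lon -8°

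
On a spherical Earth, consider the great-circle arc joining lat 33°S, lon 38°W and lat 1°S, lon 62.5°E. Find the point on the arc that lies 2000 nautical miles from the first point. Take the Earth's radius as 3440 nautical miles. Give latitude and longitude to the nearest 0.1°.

≈ lat 30.5°S, lon 1.3°E

Write both endpoints as unit vectors p₁, p₂ with components (cos φ cos λ, cos φ sin λ, sin φ).
The central angle between the endpoints is δ = arccos(p₁·p₂) ≈ 1.715 rad (98.2°). The total great-circle distance is δ·R ≈ 1.715 × 3440 ≈ 5898 nmi, so the target fraction is f = 2000/5898 ≈ 0.339.
Interpolate at f ≈ 0.339 with slerp weights a = sin((1−f)δ)/sin δ ≈ 0.915, b = sin(fδ)/sin δ ≈ 0.555.
p = a·p₁ + b·p₂ ≈ (0.861, 0.020, -0.508); φ = arcsin(p_z) ≈ -30.54°, λ = atan2(p_y, p_x) ≈ 1.30°.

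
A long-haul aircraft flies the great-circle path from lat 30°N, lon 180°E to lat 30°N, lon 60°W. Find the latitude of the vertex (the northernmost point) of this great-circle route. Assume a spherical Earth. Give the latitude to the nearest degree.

The great circle lies in the plane with unit normal n̂ = (p₁ × p₂)/|p₁ × p₂|.
Here n̂_z ≈ +0.655; the vertex latitude is φ_max = arccos|n̂_z| ≈ 49.1°.
Check via Clairaut: cos φ_max = |cos φ₁| · sin C = cos(30.0°)·sin(49.1°) ≈ 0.655, again giving ≈ 49.1°.

≈ 49°N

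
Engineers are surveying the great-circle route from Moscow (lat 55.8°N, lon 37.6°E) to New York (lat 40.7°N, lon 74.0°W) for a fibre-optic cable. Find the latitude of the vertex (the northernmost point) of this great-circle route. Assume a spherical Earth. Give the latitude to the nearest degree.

≈ 65°N

The great circle lies in the plane with unit normal n̂ = (p₁ × p₂)/|p₁ × p₂|.
Here n̂_z ≈ -0.429; the vertex latitude is φ_max = arccos|n̂_z| ≈ 64.6°.
Check via Clairaut: cos φ_max = |cos φ₁| · sin C = cos(55.8°)·sin(49.7°) ≈ 0.429, again giving ≈ 64.6°.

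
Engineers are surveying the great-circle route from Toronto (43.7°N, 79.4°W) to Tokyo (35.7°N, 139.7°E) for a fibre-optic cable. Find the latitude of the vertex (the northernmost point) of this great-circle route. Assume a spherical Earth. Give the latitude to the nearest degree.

The great circle lies in the plane with unit normal n̂ = (p₁ × p₂)/|p₁ × p₂|.
Here n̂_z ≈ -0.371; the vertex latitude is φ_max = arccos|n̂_z| ≈ 68.2°.
Check via Clairaut: cos φ_max = |cos φ₁| · sin C = cos(43.7°)·sin(30.9°) ≈ 0.371, again giving ≈ 68.2°.

≈ 68°N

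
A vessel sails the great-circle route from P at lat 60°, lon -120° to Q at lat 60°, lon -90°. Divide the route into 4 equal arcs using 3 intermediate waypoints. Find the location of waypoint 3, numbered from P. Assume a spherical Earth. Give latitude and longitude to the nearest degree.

≈ lat 61°, lon -97°

The haversine formula gives a central angle δ ≈ 0.260 rad (14.9°) between the endpoints.
Interpolate at f = 3/4 with slerp weights a = sin((1−f)δ)/sin δ ≈ 0.253, b = sin(fδ)/sin δ ≈ 0.754.
p = a·p₁ + b·p₂ ≈ (-0.063, -0.486, 0.872); φ = arcsin(p_z) ≈ 60.64°, λ = atan2(p_y, p_x) ≈ -97.40°.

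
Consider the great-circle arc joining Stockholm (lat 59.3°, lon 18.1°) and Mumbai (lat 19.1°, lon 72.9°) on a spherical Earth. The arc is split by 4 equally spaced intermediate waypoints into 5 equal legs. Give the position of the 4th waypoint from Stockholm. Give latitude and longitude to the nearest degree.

≈ lat 29°, lon 67°

Write both endpoints as unit vectors p₁, p₂ with components (cos φ cos λ, cos φ sin λ, sin φ).
The central angle between the endpoints is δ = arccos(p₁·p₂) ≈ 0.977 rad (56.0°).
Interpolate at f = 4/5 with slerp weights a = sin((1−f)δ)/sin δ ≈ 0.234, b = sin(fδ)/sin δ ≈ 0.850.
p = a·p₁ + b·p₂ ≈ (0.350, 0.805, 0.480); φ = arcsin(p_z) ≈ 28.66°, λ = atan2(p_y, p_x) ≈ 66.51°.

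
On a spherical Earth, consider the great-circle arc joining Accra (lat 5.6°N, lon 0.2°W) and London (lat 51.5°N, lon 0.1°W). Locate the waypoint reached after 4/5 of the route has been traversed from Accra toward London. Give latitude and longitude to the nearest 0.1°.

Convert each endpoint to a unit vector on the sphere (x = cos φ cos λ, y = cos φ sin λ, z = sin φ).
The central angle between the endpoints is δ = arccos(p₁·p₂) ≈ 0.801 rad (45.9°).
Interpolate at f = 4/5 with slerp weights a = sin((1−f)δ)/sin δ ≈ 0.222, b = sin(fδ)/sin δ ≈ 0.833.
p = a·p₁ + b·p₂ ≈ (0.739, -0.002, 0.673); φ = arcsin(p_z) ≈ 42.32°, λ = atan2(p_y, p_x) ≈ -0.13°.

≈ lat 42.3°N, lon 0.1°W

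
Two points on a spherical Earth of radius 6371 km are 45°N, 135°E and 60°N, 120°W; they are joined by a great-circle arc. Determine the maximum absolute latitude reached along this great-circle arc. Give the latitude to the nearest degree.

The great circle lies in the plane with unit normal n̂ = (p₁ × p₂)/|p₁ × p₂|.
Here n̂_z ≈ +0.400; the vertex latitude is φ_max = arccos|n̂_z| ≈ 66.4°.
Check via Clairaut: cos φ_max = |cos φ₁| · sin C = cos(45.0°)·sin(34.5°) ≈ 0.400, again giving ≈ 66.4°.

≈ 66°N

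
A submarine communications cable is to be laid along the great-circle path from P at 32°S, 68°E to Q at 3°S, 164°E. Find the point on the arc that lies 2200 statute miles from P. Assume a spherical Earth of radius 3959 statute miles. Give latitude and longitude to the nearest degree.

Convert each endpoint to a unit vector on the sphere (x = cos φ cos λ, y = cos φ sin λ, z = sin φ).
The central angle between the endpoints is δ = arccos(p₁·p₂) ≈ 1.632 rad (93.5°). The total great-circle distance is δ·R ≈ 1.632 × 3959 ≈ 6460 mi, so the target fraction is f = 2200/6460 ≈ 0.341.
Interpolate at f ≈ 0.341 with slerp weights a = sin((1−f)δ)/sin δ ≈ 0.882, b = sin(fδ)/sin δ ≈ 0.529.
p = a·p₁ + b·p₂ ≈ (-0.227, 0.839, -0.495); φ = arcsin(p_z) ≈ -29.66°, λ = atan2(p_y, p_x) ≈ 105.16°.

≈ 30°S, 105°E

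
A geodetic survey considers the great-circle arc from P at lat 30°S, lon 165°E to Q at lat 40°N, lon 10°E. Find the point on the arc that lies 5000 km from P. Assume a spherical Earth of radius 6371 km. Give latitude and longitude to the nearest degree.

The haversine formula gives a central angle δ ≈ 2.746 rad (157.3°) between the endpoints. The total great-circle distance is δ·R ≈ 2.746 × 6371 ≈ 17493 km, so the target fraction is f = 5000/17493 ≈ 0.286.
Interpolate at f ≈ 0.286 with slerp weights a = sin((1−f)δ)/sin δ ≈ 2.398, b = sin(fδ)/sin δ ≈ 1.833.
p = a·p₁ + b·p₂ ≈ (-0.624, 0.781, -0.021); φ = arcsin(p_z) ≈ -1.22°, λ = atan2(p_y, p_x) ≈ 128.60°.

≈ lat 1°S, lon 129°E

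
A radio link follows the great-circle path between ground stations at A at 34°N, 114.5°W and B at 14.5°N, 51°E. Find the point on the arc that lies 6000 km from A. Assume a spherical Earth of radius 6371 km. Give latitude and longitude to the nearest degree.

The haversine formula gives a central angle δ ≈ 2.261 rad (129.6°) between the endpoints. The total great-circle distance is δ·R ≈ 2.261 × 6371 ≈ 14408 km, so the target fraction is f = 6000/14408 ≈ 0.416.
Interpolate at f ≈ 0.416 with slerp weights a = sin((1−f)δ)/sin δ ≈ 1.257, b = sin(fδ)/sin δ ≈ 1.049.
p = a·p₁ + b·p₂ ≈ (0.207, -0.159, 0.965); φ = arcsin(p_z) ≈ 74.87°, λ = atan2(p_y, p_x) ≈ -37.47°.

≈ 75°N, 37°W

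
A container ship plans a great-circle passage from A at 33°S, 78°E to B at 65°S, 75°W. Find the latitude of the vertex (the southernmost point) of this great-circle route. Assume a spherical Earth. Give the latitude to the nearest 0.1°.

The great circle lies in the plane with unit normal n̂ = (p₁ × p₂)/|p₁ × p₂|.
Here n̂_z ≈ -0.164; the vertex latitude is φ_max = arccos|n̂_z| ≈ 80.6°.
Check via Clairaut: cos φ_max = |cos φ₁| · sin C = cos(33.0°)·sin(168.8°) ≈ 0.164, again giving ≈ 80.6°.

≈ 80.6°S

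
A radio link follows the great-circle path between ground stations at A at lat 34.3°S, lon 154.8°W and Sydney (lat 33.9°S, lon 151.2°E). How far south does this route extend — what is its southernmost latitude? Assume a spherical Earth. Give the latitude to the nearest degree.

≈ 37°S

The great circle lies in the plane with unit normal n̂ = (p₁ × p₂)/|p₁ × p₂|.
Here n̂_z ≈ -0.796; the vertex latitude is φ_max = arccos|n̂_z| ≈ 37.2°.
Check via Clairaut: cos φ_max = |cos φ₁| · sin C = cos(34.3°)·sin(105.5°) ≈ 0.796, again giving ≈ 37.2°.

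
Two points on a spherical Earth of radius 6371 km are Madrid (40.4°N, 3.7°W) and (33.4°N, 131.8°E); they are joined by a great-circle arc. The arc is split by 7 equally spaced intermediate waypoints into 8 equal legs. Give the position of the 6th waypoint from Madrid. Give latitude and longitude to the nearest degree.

The haversine formula gives a central angle δ ≈ 1.668 rad (95.5°) between the endpoints.
Interpolate at f = 6/8 with slerp weights a = sin((1−f)δ)/sin δ ≈ 0.407, b = sin(fδ)/sin δ ≈ 0.954.
p = a·p₁ + b·p₂ ≈ (-0.221, 0.574, 0.789); φ = arcsin(p_z) ≈ 52.06°, λ = atan2(p_y, p_x) ≈ 111.12°.

≈ (52°N, 111°E)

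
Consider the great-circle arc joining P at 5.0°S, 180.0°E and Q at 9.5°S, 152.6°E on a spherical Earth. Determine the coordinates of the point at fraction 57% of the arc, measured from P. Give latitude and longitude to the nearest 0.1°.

The haversine formula gives a central angle δ ≈ 0.481 rad (27.5°) between the endpoints.
Interpolate at f = 0.57 with slerp weights a = sin((1−f)δ)/sin δ ≈ 0.444, b = sin(fδ)/sin δ ≈ 0.585.
p = a·p₁ + b·p₂ ≈ (-0.955, 0.266, -0.135); φ = arcsin(p_z) ≈ -7.77°, λ = atan2(p_y, p_x) ≈ 164.45°.

≈ 7.8°S, 164.5°E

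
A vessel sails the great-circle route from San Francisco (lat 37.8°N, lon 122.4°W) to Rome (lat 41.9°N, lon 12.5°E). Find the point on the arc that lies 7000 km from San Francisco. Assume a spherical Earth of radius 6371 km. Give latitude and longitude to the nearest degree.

Convert each endpoint to a unit vector on the sphere (x = cos φ cos λ, y = cos φ sin λ, z = sin φ).
The central angle between the endpoints is δ = arccos(p₁·p₂) ≈ 1.577 rad (90.3°). The total great-circle distance is δ·R ≈ 1.577 × 6371 ≈ 10045 km, so the target fraction is f = 7000/10045 ≈ 0.697.
Interpolate at f ≈ 0.697 with slerp weights a = sin((1−f)δ)/sin δ ≈ 0.460, b = sin(fδ)/sin δ ≈ 0.891.
p = a·p₁ + b·p₂ ≈ (0.452, -0.163, 0.877); φ = arcsin(p_z) ≈ 61.24°, λ = atan2(p_y, p_x) ≈ -19.85°.

≈ lat 61°N, lon 20°W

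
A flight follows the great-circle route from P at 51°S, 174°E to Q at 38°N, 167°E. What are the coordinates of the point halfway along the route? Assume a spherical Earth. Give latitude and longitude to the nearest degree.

≈ 7°S, 170°E

From cos δ = sin φ₁ sin φ₂ + cos φ₁ cos φ₂ cos Δλ, the central angle is δ ≈ 1.557 rad (89.2°).
Interpolate at f = 1/2 with slerp weights a = sin((1−f)δ)/sin δ ≈ 0.702, b = sin(fδ)/sin δ ≈ 0.702.
p = a·p₁ + b·p₂ ≈ (-0.979, 0.171, -0.113); φ = arcsin(p_z) ≈ -6.51°, λ = atan2(p_y, p_x) ≈ 170.11°.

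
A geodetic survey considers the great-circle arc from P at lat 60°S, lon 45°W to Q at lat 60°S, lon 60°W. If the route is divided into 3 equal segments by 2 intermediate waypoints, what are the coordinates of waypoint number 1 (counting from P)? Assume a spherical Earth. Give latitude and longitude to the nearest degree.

≈ lat 60°S, lon 50°W

Convert each endpoint to a unit vector on the sphere (x = cos φ cos λ, y = cos φ sin λ, z = sin φ).
The central angle between the endpoints is δ = arccos(p₁·p₂) ≈ 0.131 rad (7.5°).
Interpolate at f = 1/3 with slerp weights a = sin((1−f)δ)/sin δ ≈ 0.668, b = sin(fδ)/sin δ ≈ 0.334.
p = a·p₁ + b·p₂ ≈ (0.320, -0.381, -0.868); φ = arcsin(p_z) ≈ -60.19°, λ = atan2(p_y, p_x) ≈ -49.99°.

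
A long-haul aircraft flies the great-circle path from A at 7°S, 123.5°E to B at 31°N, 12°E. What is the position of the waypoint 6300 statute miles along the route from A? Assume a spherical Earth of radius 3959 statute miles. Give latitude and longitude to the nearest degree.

≈ 31°N, 36°E

The haversine formula gives a central angle δ ≈ 1.955 rad (112.0°) between the endpoints. The total great-circle distance is δ·R ≈ 1.955 × 3959 ≈ 7739 mi, so the target fraction is f = 6300/7739 ≈ 0.814.
Interpolate at f ≈ 0.814 with slerp weights a = sin((1−f)δ)/sin δ ≈ 0.383, b = sin(fδ)/sin δ ≈ 1.078.
p = a·p₁ + b·p₂ ≈ (0.694, 0.509, 0.509); φ = arcsin(p_z) ≈ 30.57°, λ = atan2(p_y, p_x) ≈ 36.28°.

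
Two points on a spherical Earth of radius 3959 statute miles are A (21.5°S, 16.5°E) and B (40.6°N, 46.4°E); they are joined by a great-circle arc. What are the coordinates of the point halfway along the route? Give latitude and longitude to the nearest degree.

The haversine formula gives a central angle δ ≈ 1.188 rad (68.0°) between the endpoints.
Interpolate at f = 1/2 with slerp weights a = sin((1−f)δ)/sin δ ≈ 0.603, b = sin(fδ)/sin δ ≈ 0.603.
p = a·p₁ + b·p₂ ≈ (0.854, 0.491, 0.171); φ = arcsin(p_z) ≈ 9.87°, λ = atan2(p_y, p_x) ≈ 29.90°.

≈ (10°N, 30°E)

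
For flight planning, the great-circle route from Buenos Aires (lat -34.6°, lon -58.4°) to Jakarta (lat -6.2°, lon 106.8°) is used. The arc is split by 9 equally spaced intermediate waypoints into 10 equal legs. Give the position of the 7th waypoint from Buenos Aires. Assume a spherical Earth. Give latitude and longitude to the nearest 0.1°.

≈ lat -44.7°, lon 90.3°

Write both endpoints as unit vectors p₁, p₂ with components (cos φ cos λ, cos φ sin λ, sin φ).
The central angle between the endpoints is δ = arccos(p₁·p₂) ≈ 2.389 rad (136.9°).
Interpolate at f = 7/10 with slerp weights a = sin((1−f)δ)/sin δ ≈ 0.961, b = sin(fδ)/sin δ ≈ 1.455.
p = a·p₁ + b·p₂ ≈ (-0.004, 0.711, -0.703); φ = arcsin(p_z) ≈ -44.65°, λ = atan2(p_y, p_x) ≈ 90.30°.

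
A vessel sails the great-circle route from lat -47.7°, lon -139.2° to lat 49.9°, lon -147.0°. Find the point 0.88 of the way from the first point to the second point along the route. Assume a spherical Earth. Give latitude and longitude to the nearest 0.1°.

Write both endpoints as unit vectors p₁, p₂ with components (cos φ cos λ, cos φ sin λ, sin φ).
The central angle between the endpoints is δ = arccos(p₁·p₂) ≈ 1.707 rad (97.8°).
Interpolate at f = 0.88 with slerp weights a = sin((1−f)δ)/sin δ ≈ 0.205, b = sin(fδ)/sin δ ≈ 1.007.
p = a·p₁ + b·p₂ ≈ (-0.649, -0.444, 0.618); φ = arcsin(p_z) ≈ 38.20°, λ = atan2(p_y, p_x) ≈ -145.63°.

≈ lat 38.2°, lon -145.6°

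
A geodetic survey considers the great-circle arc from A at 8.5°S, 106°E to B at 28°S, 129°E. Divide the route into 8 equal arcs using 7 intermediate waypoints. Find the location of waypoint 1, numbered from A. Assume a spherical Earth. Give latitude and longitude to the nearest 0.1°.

From cos δ = sin φ₁ sin φ₂ + cos φ₁ cos φ₂ cos Δλ, the central angle is δ ≈ 0.509 rad (29.2°).
Interpolate at f = 1/8 with slerp weights a = sin((1−f)δ)/sin δ ≈ 0.884, b = sin(fδ)/sin δ ≈ 0.130.
p = a·p₁ + b·p₂ ≈ (-0.313, 0.930, -0.192); φ = arcsin(p_z) ≈ -11.07°, λ = atan2(p_y, p_x) ≈ 108.63°.

≈ 11.1°S, 108.6°E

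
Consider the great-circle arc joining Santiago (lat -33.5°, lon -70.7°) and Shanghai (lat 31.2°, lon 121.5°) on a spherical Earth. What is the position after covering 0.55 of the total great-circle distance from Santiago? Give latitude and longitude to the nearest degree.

From cos δ = sin φ₁ sin φ₂ + cos φ₁ cos φ₂ cos Δλ, the central angle is δ ≈ 2.957 rad (169.4°).
Interpolate at f = 0.55 with slerp weights a = sin((1−f)δ)/sin δ ≈ 5.304, b = sin(fδ)/sin δ ≈ 5.452.
p = a·p₁ + b·p₂ ≈ (-0.975, -0.198, -0.103); φ = arcsin(p_z) ≈ -5.92°, λ = atan2(p_y, p_x) ≈ -168.51°.

≈ lat -6°, lon -169°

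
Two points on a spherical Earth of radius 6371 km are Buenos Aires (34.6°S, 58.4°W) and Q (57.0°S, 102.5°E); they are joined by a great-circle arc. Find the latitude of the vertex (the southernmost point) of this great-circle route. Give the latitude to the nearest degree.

≈ 82°S

The great circle lies in the plane with unit normal n̂ = (p₁ × p₂)/|p₁ × p₂|.
Here n̂_z ≈ +0.147; the vertex latitude is φ_max = arccos|n̂_z| ≈ 81.6°.
Check via Clairaut: cos φ_max = |cos φ₁| · sin C = cos(34.6°)·sin(169.7°) ≈ 0.147, again giving ≈ 81.6°.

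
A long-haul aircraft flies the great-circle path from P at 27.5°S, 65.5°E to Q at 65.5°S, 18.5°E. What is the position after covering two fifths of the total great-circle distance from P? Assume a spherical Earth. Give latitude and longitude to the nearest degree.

≈ 45°S, 55°E

From cos δ = sin φ₁ sin φ₂ + cos φ₁ cos φ₂ cos Δλ, the central angle is δ ≈ 0.835 rad (47.9°).
Interpolate at f = 2/5 with slerp weights a = sin((1−f)δ)/sin δ ≈ 0.648, b = sin(fδ)/sin δ ≈ 0.442.
p = a·p₁ + b·p₂ ≈ (0.412, 0.581, -0.702); φ = arcsin(p_z) ≈ -44.56°, λ = atan2(p_y, p_x) ≈ 54.65°.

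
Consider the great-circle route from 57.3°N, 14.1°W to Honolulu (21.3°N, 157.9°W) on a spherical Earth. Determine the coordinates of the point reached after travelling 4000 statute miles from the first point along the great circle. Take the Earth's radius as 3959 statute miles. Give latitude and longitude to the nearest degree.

≈ 56°N, 137°W

Write both endpoints as unit vectors p₁, p₂ with components (cos φ cos λ, cos φ sin λ, sin φ).
The central angle between the endpoints is δ = arccos(p₁·p₂) ≈ 1.671 rad (95.8°). The total great-circle distance is δ·R ≈ 1.671 × 3959 ≈ 6617 mi, so the target fraction is f = 4000/6617 ≈ 0.604.
Interpolate at f ≈ 0.604 with slerp weights a = sin((1−f)δ)/sin δ ≈ 0.617, b = sin(fδ)/sin δ ≈ 0.851.
p = a·p₁ + b·p₂ ≈ (-0.412, -0.380, 0.829); φ = arcsin(p_z) ≈ 55.95°, λ = atan2(p_y, p_x) ≈ -137.31°.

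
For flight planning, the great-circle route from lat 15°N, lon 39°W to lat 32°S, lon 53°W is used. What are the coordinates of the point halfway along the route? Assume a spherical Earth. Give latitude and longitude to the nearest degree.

From cos δ = sin φ₁ sin φ₂ + cos φ₁ cos φ₂ cos Δλ, the central angle is δ ≈ 0.853 rad (48.9°).
Interpolate at f = 1/2 with slerp weights a = sin((1−f)δ)/sin δ ≈ 0.549, b = sin(fδ)/sin δ ≈ 0.549.
p = a·p₁ + b·p₂ ≈ (0.693, -0.706, -0.149); φ = arcsin(p_z) ≈ -8.56°, λ = atan2(p_y, p_x) ≈ -45.54°.

≈ lat 9°S, lon 46°W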